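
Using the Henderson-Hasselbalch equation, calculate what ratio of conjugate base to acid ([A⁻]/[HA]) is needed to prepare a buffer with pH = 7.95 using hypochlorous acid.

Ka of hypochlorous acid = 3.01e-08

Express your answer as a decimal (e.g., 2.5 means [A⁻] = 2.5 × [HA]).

pKa = -log(3.01e-08) = 7.5214. pH = pKa + log([A⁻]/[HA]), so log([A⁻]/[HA]) = pH − pKa = 7.95 − 7.5214 = 0.4286. [A⁻]/[HA] = 10^(0.4286) = 2.68

[A⁻]/[HA] = 2.68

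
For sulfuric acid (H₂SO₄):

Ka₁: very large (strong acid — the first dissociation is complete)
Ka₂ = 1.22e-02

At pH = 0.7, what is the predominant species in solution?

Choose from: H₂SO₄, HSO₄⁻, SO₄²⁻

The first dissociation is complete, so H₂SO₄ itself is never the predominant species in water; pKa₂ = -log(1.22e-02) = 1.91. For a polyprotic acid the predominant species crosses at each pKa: below pKa_n the protonated form dominates, above it the deprotonated form does. At pH = 0.7, the predominant species is HSO₄⁻.

HSO₄⁻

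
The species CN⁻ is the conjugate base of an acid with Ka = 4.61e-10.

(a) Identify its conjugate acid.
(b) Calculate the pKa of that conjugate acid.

(a) The conjugate acid is formed by adding one H⁺ to CN⁻, giving HCN. (b) pKa = -log(Ka) = -log(4.61e-10) = 9.34.

Conjugate acid: HCN; pK_a = 9.34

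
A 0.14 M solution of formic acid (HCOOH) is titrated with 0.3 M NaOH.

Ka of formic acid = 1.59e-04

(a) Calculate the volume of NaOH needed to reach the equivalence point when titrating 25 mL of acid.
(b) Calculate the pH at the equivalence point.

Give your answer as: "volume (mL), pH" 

moles acid = 0.14 × 25/1000 = 0.0035 mol; V_base = moles/0.3 × 1000 = 11.7 mL. At equivalence only the conjugate base is present: [A⁻] = 0.0035/0.037 = 9.5455e-02 M. Kb = Kw/Ka = 6.29e-11; [OH⁻] = √(Kb × [A⁻]) = 2.4502e-06; pOH = 5.61; pH = 14 - pOH = 8.39.

V = 11.7 mL, pH = 8.39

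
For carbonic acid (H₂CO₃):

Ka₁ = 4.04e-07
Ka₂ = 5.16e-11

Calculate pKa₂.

pKa₂ = -log(Ka₂) = -log(5.16e-11) = 10.29.

pK_{a2} = 10.29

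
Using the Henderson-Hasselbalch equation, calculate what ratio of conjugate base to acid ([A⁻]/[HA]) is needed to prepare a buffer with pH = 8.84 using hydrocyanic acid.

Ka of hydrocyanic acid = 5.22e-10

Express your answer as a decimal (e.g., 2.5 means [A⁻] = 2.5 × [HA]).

pKa = -log(5.22e-10) = 9.2823. pH = pKa + log([A⁻]/[HA]), so log([A⁻]/[HA]) = pH − pKa = 8.84 − 9.2823 = -0.4423. [A⁻]/[HA] = 10^(-0.4423) = 0.361

[A⁻]/[HA] = 0.361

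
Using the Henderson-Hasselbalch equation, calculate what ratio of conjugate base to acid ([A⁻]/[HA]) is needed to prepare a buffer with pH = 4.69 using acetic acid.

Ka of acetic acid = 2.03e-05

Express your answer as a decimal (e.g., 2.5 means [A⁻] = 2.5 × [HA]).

pKa = -log(2.03e-05) = 4.6925. pH = pKa + log([A⁻]/[HA]), so log([A⁻]/[HA]) = pH − pKa = 4.69 − 4.6925 = -0.0025. [A⁻]/[HA] = 10^(-0.0025) = 0.994

[A⁻]/[HA] = 0.994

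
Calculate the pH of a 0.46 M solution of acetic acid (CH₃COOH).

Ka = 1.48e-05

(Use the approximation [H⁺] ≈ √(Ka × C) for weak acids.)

[H⁺] = √(Ka × C) = √(1.48e-05 × 0.46) = 2.6092e-03. pH = -log(2.6092e-03)

pH = 2.58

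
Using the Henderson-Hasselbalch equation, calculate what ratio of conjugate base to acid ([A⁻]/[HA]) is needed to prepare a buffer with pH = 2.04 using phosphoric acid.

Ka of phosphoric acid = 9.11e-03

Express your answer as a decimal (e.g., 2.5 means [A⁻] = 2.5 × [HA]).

pKa = -log(9.11e-03) = 2.0405. pH = pKa + log([A⁻]/[HA]), so log([A⁻]/[HA]) = pH − pKa = 2.04 − 2.0405 = -0.0005. [A⁻]/[HA] = 10^(-0.0005) = 0.999

[A⁻]/[HA] = 0.999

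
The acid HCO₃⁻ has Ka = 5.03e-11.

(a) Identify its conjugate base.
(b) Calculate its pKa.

(a) The conjugate base is formed by removing one H⁺ from HCO₃⁻, giving CO₃²⁻. (b) pKa = -log(Ka) = -log(5.03e-11) = 10.30.

Conjugate base: CO₃²⁻; pK_a = 10.30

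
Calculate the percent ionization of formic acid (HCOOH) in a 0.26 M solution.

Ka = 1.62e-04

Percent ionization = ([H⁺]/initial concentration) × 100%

Using Ka equilibrium: x² + Ka×x - Ka×C = 0. Solving: [H⁺] = 6.4095e-03. Percent = (6.4095e-03/0.26) × 100

Percent ionization = 2.47%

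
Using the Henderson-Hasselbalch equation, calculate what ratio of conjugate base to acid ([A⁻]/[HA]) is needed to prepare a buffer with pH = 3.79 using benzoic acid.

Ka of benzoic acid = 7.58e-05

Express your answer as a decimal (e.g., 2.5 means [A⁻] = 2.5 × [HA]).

pKa = -log(7.58e-05) = 4.1203. pH = pKa + log([A⁻]/[HA]), so log([A⁻]/[HA]) = pH − pKa = 3.79 − 4.1203 = -0.3303. [A⁻]/[HA] = 10^(-0.3303) = 0.467

[A⁻]/[HA] = 0.467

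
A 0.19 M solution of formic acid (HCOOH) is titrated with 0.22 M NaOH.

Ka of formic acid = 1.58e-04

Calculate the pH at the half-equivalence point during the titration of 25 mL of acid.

At half-equivalence [HA] = [A⁻], so Henderson-Hasselbalch gives pH = pKa = -log(1.58e-04) = 3.80.

pH = pKa = 3.80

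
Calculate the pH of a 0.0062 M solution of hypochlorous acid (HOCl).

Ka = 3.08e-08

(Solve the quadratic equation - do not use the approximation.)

x² + Ka×x - Ka×C = 0. Using quadratic formula: [H⁺] = 1.3803e-05

pH = 4.86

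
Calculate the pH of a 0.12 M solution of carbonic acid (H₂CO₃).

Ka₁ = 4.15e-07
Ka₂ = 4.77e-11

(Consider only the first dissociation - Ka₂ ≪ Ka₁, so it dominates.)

First dissociation dominates. From Ka₁ = [H⁺][HA⁻]/[H₂A], x² + Ka₁·x − Ka₁·C = 0 with C = 0.12 M and Ka₁ = 4.15e-07. Solving: [H⁺] = (−Ka₁ + √(Ka₁² + 4·Ka₁·C)) / 2 = 2.2295e-04 M. pH = -log(2.2295e-04) = 3.65.

pH = 3.65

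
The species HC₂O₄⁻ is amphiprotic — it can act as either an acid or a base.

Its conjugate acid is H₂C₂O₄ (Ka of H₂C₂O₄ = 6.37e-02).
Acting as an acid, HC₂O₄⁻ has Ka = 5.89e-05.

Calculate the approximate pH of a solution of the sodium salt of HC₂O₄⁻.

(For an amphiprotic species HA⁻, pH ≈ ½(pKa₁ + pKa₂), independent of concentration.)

pKa₁ = -log(6.37e-02) = 1.20; pKa₂ = -log(5.89e-05) = 4.23. For an amphiprotic species, pH ≈ ½(pKa₁ + pKa₂) = ½(1.20 + 4.23) = 2.71.

pH = 2.71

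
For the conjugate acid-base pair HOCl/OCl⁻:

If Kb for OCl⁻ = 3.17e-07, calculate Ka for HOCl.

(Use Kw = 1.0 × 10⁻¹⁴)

For a conjugate pair Ka × Kb = Kw, so Ka = Kw/Kb = 1.0 × 10⁻¹⁴ / 3.17e-07 = 3.15e-08.

K_a = 3.15e-08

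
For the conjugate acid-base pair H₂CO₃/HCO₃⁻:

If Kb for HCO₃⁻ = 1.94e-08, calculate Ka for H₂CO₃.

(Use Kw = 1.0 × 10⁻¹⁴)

For a conjugate pair Ka × Kb = Kw, so Ka = Kw/Kb = 1.0 × 10⁻¹⁴ / 1.94e-08 = 5.15e-07.

K_a = 5.15e-07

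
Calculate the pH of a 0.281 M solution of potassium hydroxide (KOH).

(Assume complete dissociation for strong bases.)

[OH⁻] = 0.281 M for strong base. pOH = -log[OH⁻] = 0.55, pH = 14 - pOH

pH = 13.45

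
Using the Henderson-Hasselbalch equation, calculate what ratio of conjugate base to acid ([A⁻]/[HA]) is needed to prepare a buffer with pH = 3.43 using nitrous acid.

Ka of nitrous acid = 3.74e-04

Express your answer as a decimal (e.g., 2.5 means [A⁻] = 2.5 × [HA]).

pKa = -log(3.74e-04) = 3.4271. pH = pKa + log([A⁻]/[HA]), so log([A⁻]/[HA]) = pH − pKa = 3.43 − 3.4271 = 0.0029. [A⁻]/[HA] = 10^(0.0029) = 1.01

[A⁻]/[HA] = 1.01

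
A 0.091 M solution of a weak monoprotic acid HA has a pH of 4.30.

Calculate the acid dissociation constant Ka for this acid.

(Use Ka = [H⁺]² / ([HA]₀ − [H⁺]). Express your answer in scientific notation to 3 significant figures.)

[H⁺] = 10^(−pH) = 10^(−4.30) = 5.012e-05 M. For HA ⇌ H⁺ + A⁻, Ka = [H⁺][A⁻]/[HA] = [H⁺]² / ([HA]₀ − [H⁺]) = (5.012e-05)² / (0.091 − 5.012e-05) = 2.76e-08.

K_a = 2.76e-08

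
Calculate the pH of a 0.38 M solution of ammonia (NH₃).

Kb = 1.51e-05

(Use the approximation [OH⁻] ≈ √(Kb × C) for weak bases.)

[OH⁻] = √(Kb × C) = √(1.51e-05 × 0.38) = 2.3954e-03. pOH = 2.62, pH = 14 - pOH

pH = 11.38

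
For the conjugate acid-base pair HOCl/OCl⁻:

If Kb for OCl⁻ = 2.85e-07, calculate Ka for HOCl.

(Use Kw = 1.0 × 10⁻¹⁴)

For a conjugate pair Ka × Kb = Kw, so Ka = Kw/Kb = 1.0 × 10⁻¹⁴ / 2.85e-07 = 3.51e-08.

K_a = 3.51e-08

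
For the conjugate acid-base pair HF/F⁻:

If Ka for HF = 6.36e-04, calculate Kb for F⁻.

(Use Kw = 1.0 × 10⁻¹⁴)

For a conjugate pair Ka × Kb = Kw, so Kb = Kw/Ka = 1.0 × 10⁻¹⁴ / 6.36e-04 = 1.57e-11.

K_b = 1.57e-11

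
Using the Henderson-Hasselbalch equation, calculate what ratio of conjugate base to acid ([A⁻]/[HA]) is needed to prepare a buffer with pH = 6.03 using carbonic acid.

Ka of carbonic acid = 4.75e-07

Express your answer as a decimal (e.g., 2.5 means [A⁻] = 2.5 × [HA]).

pKa = -log(4.75e-07) = 6.3233. pH = pKa + log([A⁻]/[HA]), so log([A⁻]/[HA]) = pH − pKa = 6.03 − 6.3233 = -0.2933. [A⁻]/[HA] = 10^(-0.2933) = 0.509

[A⁻]/[HA] = 0.509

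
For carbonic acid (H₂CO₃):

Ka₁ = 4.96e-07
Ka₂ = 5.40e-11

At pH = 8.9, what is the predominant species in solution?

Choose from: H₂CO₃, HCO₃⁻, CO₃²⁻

pKa₁ = 6.30, pKa₂ = 10.27. For a polyprotic acid the predominant species crosses at each pKa: below pKa_n the protonated form dominates, above it the deprotonated form does. At pH = 8.9, the predominant species is HCO₃⁻.

HCO₃⁻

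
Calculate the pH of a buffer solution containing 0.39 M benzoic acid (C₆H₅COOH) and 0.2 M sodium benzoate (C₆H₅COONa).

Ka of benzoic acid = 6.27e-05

pKa = -log(6.27e-05) = 4.20. pH = pKa + log([A⁻]/[HA]) = 4.20 + log(0.2/0.39)

pH = 3.91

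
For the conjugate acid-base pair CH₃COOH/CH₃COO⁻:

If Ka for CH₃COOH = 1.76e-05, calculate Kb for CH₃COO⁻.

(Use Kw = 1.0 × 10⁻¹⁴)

For a conjugate pair Ka × Kb = Kw, so Kb = Kw/Ka = 1.0 × 10⁻¹⁴ / 1.76e-05 = 5.68e-10.

K_b = 5.68e-10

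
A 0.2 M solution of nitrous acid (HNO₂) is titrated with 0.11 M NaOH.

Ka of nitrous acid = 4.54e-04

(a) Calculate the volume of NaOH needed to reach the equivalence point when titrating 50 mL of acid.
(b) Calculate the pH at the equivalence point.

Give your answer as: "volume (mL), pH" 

moles acid = 0.2 × 50/1000 = 0.01 mol; V_base = moles/0.11 × 1000 = 90.9 mL. At equivalence only the conjugate base is present: [A⁻] = 0.01/0.141 = 7.0968e-02 M. Kb = Kw/Ka = 2.20e-11; [OH⁻] = √(Kb × [A⁻]) = 1.2503e-06; pOH = 5.90; pH = 14 - pOH = 8.10.

V = 90.9 mL, pH = 8.10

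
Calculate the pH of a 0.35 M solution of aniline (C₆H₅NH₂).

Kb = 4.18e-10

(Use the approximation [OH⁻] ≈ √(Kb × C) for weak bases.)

[OH⁻] = √(Kb × C) = √(4.18e-10 × 0.35) = 1.2095e-05. pOH = 4.92, pH = 14 - pOH

pH = 9.08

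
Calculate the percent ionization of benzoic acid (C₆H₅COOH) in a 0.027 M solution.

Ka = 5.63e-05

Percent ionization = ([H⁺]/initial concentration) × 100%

Using Ka equilibrium: x² + Ka×x - Ka×C = 0. Solving: [H⁺] = 1.2051e-03. Percent = (1.2051e-03/0.027) × 100

Percent ionization = 4.46%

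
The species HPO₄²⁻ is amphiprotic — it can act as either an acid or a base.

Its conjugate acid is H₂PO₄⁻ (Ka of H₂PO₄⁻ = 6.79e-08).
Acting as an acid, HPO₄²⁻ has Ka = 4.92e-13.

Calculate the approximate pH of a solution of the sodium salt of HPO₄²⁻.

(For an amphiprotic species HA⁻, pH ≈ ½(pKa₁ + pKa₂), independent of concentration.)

pKa₁ = -log(6.79e-08) = 7.17; pKa₂ = -log(4.92e-13) = 12.31. For an amphiprotic species, pH ≈ ½(pKa₁ + pKa₂) = ½(7.17 + 12.31) = 9.74.

pH = 9.74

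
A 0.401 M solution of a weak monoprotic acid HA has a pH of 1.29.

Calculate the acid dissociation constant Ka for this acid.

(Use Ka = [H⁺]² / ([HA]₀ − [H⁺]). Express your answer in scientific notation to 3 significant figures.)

[H⁺] = 10^(−pH) = 10^(−1.29) = 5.129e-02 M. For HA ⇌ H⁺ + A⁻, Ka = [H⁺][A⁻]/[HA] = [H⁺]² / ([HA]₀ − [H⁺]) = (5.129e-02)² / (0.401 − 5.129e-02) = 7.52e-03.

K_a = 7.52e-03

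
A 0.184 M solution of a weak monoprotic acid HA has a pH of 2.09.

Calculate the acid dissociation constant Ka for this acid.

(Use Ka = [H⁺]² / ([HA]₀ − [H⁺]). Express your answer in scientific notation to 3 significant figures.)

[H⁺] = 10^(−pH) = 10^(−2.09) = 8.128e-03 M. For HA ⇌ H⁺ + A⁻, Ka = [H⁺][A⁻]/[HA] = [H⁺]² / ([HA]₀ − [H⁺]) = (8.128e-03)² / (0.184 − 8.128e-03) = 3.76e-04.

K_a = 3.76e-04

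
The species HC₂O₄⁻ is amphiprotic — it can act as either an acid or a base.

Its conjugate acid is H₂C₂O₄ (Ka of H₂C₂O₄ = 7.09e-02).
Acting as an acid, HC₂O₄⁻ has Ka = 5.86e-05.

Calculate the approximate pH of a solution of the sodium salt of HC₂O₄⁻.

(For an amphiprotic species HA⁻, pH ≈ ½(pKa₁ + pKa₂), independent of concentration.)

pKa₁ = -log(7.09e-02) = 1.15; pKa₂ = -log(5.86e-05) = 4.23. For an amphiprotic species, pH ≈ ½(pKa₁ + pKa₂) = ½(1.15 + 4.23) = 2.69.

pH = 2.69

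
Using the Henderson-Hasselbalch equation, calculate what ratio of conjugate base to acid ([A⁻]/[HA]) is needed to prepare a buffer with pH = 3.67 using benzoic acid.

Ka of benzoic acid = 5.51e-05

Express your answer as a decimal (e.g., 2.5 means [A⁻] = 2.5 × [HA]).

pKa = -log(5.51e-05) = 4.2588. pH = pKa + log([A⁻]/[HA]), so log([A⁻]/[HA]) = pH − pKa = 3.67 − 4.2588 = -0.5888. [A⁻]/[HA] = 10^(-0.5888) = 0.258

[A⁻]/[HA] = 0.258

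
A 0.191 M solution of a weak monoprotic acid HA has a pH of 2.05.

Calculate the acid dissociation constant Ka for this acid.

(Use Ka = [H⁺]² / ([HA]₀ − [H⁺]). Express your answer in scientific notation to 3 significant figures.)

[H⁺] = 10^(−pH) = 10^(−2.05) = 8.913e-03 M. For HA ⇌ H⁺ + A⁻, Ka = [H⁺][A⁻]/[HA] = [H⁺]² / ([HA]₀ − [H⁺]) = (8.913e-03)² / (0.191 − 8.913e-03) = 4.36e-04.

K_a = 4.36e-04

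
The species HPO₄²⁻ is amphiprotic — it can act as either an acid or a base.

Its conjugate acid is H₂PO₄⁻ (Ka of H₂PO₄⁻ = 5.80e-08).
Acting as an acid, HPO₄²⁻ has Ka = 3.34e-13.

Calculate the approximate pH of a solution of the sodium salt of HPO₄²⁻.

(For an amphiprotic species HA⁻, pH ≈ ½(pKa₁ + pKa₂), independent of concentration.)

pKa₁ = -log(5.80e-08) = 7.24; pKa₂ = -log(3.34e-13) = 12.48. For an amphiprotic species, pH ≈ ½(pKa₁ + pKa₂) = ½(7.24 + 12.48) = 9.86.

pH = 9.86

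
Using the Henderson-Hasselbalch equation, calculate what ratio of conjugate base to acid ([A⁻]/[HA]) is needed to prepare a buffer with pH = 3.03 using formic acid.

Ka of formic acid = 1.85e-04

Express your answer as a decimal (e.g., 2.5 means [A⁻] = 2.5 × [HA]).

pKa = -log(1.85e-04) = 3.7328. pH = pKa + log([A⁻]/[HA]), so log([A⁻]/[HA]) = pH − pKa = 3.03 − 3.7328 = -0.7028. [A⁻]/[HA] = 10^(-0.7028) = 0.198

[A⁻]/[HA] = 0.198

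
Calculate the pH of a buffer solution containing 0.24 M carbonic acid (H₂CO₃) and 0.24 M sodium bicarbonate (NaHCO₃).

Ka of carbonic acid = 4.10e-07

pKa = -log(4.10e-07) = 6.39. pH = pKa + log([A⁻]/[HA]) = 6.39 + log(0.24/0.24)

pH = 6.39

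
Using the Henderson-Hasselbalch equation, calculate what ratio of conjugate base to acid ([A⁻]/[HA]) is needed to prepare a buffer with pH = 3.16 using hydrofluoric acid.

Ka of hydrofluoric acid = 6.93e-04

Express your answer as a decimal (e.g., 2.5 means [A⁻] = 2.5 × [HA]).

pKa = -log(6.93e-04) = 3.1593. pH = pKa + log([A⁻]/[HA]), so log([A⁻]/[HA]) = pH − pKa = 3.16 − 3.1593 = 0.0007. [A⁻]/[HA] = 10^(0.0007) = 1.00

[A⁻]/[HA] = 1.00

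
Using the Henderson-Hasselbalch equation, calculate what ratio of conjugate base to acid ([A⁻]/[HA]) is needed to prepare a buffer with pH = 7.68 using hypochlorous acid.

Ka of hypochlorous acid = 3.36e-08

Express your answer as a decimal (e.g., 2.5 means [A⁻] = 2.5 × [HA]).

pKa = -log(3.36e-08) = 7.4737. pH = pKa + log([A⁻]/[HA]), so log([A⁻]/[HA]) = pH − pKa = 7.68 − 7.4737 = 0.2063. [A⁻]/[HA] = 10^(0.2063) = 1.61

[A⁻]/[HA] = 1.61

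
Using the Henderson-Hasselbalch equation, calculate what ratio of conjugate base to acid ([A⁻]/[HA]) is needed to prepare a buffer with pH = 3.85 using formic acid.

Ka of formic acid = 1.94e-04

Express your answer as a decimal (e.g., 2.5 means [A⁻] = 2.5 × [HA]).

pKa = -log(1.94e-04) = 3.7122. pH = pKa + log([A⁻]/[HA]), so log([A⁻]/[HA]) = pH − pKa = 3.85 − 3.7122 = 0.1378. [A⁻]/[HA] = 10^(0.1378) = 1.37

[A⁻]/[HA] = 1.37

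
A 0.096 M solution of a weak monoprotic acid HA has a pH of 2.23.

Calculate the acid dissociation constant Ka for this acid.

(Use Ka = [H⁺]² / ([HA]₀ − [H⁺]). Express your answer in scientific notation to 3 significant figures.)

[H⁺] = 10^(−pH) = 10^(−2.23) = 5.888e-03 M. For HA ⇌ H⁺ + A⁻, Ka = [H⁺][A⁻]/[HA] = [H⁺]² / ([HA]₀ − [H⁺]) = (5.888e-03)² / (0.096 − 5.888e-03) = 3.85e-04.

K_a = 3.85e-04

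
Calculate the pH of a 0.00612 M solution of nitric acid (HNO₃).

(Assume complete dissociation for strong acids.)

[H⁺] = 0.00612 M for strong acid. pH = -log[H⁺] = -log(0.00612)

pH = 2.21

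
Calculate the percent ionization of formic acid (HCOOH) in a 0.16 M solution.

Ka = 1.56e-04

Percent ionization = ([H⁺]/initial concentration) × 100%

Using Ka equilibrium: x² + Ka×x - Ka×C = 0. Solving: [H⁺] = 4.9186e-03. Percent = (4.9186e-03/0.16) × 100

Percent ionization = 3.07%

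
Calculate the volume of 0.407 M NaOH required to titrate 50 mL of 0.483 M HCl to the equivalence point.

At equivalence: moles acid = moles base. moles HCl = 0.483 × 50/1000 = 0.02415 mol. V_base = moles / 0.407 × 1000 = 59.3 mL.

V_{base} = 59.3 mL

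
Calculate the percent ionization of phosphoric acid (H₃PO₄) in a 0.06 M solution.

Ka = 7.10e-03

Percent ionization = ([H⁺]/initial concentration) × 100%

Using Ka equilibrium: x² + Ka×x - Ka×C = 0. Solving: [H⁺] = 1.7393e-02. Percent = (1.7393e-02/0.06) × 100

Percent ionization = 29%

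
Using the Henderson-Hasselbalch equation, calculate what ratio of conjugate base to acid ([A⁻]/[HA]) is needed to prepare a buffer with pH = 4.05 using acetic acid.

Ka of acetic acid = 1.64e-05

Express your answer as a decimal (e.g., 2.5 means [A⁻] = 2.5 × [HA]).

pKa = -log(1.64e-05) = 4.7852. pH = pKa + log([A⁻]/[HA]), so log([A⁻]/[HA]) = pH − pKa = 4.05 − 4.7852 = -0.7352. [A⁻]/[HA] = 10^(-0.7352) = 0.184

[A⁻]/[HA] = 0.184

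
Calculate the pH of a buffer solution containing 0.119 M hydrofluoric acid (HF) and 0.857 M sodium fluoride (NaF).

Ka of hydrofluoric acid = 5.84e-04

pKa = -log(5.84e-04) = 3.23. pH = pKa + log([A⁻]/[HA]) = 3.23 + log(0.857/0.119)

pH = 4.09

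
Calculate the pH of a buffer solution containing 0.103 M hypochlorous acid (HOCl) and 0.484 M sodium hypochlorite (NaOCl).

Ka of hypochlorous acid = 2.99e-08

pKa = -log(2.99e-08) = 7.52. pH = pKa + log([A⁻]/[HA]) = 7.52 + log(0.484/0.103)

pH = 8.20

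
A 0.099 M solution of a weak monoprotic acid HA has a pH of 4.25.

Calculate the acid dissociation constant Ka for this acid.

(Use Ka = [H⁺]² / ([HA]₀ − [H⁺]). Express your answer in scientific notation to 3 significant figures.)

[H⁺] = 10^(−pH) = 10^(−4.25) = 5.623e-05 M. For HA ⇌ H⁺ + A⁻, Ka = [H⁺][A⁻]/[HA] = [H⁺]² / ([HA]₀ − [H⁺]) = (5.623e-05)² / (0.099 − 5.623e-05) = 3.20e-08.

K_a = 3.20e-08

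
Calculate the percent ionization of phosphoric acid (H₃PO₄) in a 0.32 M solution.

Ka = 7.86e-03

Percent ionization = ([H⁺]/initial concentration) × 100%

Using Ka equilibrium: x² + Ka×x - Ka×C = 0. Solving: [H⁺] = 4.6376e-02. Percent = (4.6376e-02/0.32) × 100

Percent ionization = 14.5%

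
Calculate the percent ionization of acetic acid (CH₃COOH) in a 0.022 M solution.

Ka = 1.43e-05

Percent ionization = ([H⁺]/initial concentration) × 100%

Using Ka equilibrium: x² + Ka×x - Ka×C = 0. Solving: [H⁺] = 5.5379e-04. Percent = (5.5379e-04/0.022) × 100

Percent ionization = 2.52%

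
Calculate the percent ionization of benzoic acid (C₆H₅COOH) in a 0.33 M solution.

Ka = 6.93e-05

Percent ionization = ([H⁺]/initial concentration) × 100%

Using Ka equilibrium: x² + Ka×x - Ka×C = 0. Solving: [H⁺] = 4.7476e-03. Percent = (4.7476e-03/0.33) × 100

Percent ionization = 1.44%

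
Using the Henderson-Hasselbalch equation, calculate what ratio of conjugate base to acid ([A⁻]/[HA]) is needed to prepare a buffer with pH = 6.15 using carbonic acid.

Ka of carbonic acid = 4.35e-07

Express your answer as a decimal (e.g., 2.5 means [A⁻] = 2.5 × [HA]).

pKa = -log(4.35e-07) = 6.3615. pH = pKa + log([A⁻]/[HA]), so log([A⁻]/[HA]) = pH − pKa = 6.15 − 6.3615 = -0.2115. [A⁻]/[HA] = 10^(-0.2115) = 0.614

[A⁻]/[HA] = 0.614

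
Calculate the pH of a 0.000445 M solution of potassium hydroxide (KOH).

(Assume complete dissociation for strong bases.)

[OH⁻] = 0.000445 M for strong base. pOH = -log[OH⁻] = 3.35, pH = 14 - pOH

pH = 10.65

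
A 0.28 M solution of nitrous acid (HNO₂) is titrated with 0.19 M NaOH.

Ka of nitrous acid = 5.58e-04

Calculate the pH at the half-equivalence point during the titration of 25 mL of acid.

At half-equivalence [HA] = [A⁻], so Henderson-Hasselbalch gives pH = pKa = -log(5.58e-04) = 3.25.

pH = pKa = 3.25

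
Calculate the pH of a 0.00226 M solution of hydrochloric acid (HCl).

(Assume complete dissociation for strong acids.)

[H⁺] = 0.00226 M for strong acid. pH = -log[H⁺] = -log(0.00226)

pH = 2.65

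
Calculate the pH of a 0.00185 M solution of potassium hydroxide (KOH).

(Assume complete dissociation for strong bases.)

[OH⁻] = 0.00185 M for strong base. pOH = -log[OH⁻] = 2.73, pH = 14 - pOH

pH = 11.27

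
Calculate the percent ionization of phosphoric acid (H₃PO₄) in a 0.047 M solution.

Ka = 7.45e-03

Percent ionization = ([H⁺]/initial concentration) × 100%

Using Ka equilibrium: x² + Ka×x - Ka×C = 0. Solving: [H⁺] = 1.5354e-02. Percent = (1.5354e-02/0.047) × 100

Percent ionization = 32.7%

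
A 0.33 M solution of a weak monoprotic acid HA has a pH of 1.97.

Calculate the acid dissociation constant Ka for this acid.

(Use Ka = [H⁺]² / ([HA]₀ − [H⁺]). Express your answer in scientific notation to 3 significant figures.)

[H⁺] = 10^(−pH) = 10^(−1.97) = 1.072e-02 M. For HA ⇌ H⁺ + A⁻, Ka = [H⁺][A⁻]/[HA] = [H⁺]² / ([HA]₀ − [H⁺]) = (1.072e-02)² / (0.33 − 1.072e-02) = 3.60e-04.

K_a = 3.60e-04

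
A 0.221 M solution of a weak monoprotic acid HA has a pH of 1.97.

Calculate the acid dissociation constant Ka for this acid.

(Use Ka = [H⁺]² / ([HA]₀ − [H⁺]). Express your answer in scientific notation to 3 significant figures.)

[H⁺] = 10^(−pH) = 10^(−1.97) = 1.072e-02 M. For HA ⇌ H⁺ + A⁻, Ka = [H⁺][A⁻]/[HA] = [H⁺]² / ([HA]₀ − [H⁺]) = (1.072e-02)² / (0.221 − 1.072e-02) = 5.46e-04.

K_a = 5.46e-04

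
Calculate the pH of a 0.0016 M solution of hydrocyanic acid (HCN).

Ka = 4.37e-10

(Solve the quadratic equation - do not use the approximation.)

x² + Ka×x - Ka×C = 0. Using quadratic formula: [H⁺] = 8.3596e-07

pH = 6.08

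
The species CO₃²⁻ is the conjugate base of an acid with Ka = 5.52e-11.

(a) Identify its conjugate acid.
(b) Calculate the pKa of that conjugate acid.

(a) The conjugate acid is formed by adding one H⁺ to CO₃²⁻, giving HCO₃⁻. (b) pKa = -log(Ka) = -log(5.52e-11) = 10.26.

Conjugate acid: HCO₃⁻; pK_a = 10.26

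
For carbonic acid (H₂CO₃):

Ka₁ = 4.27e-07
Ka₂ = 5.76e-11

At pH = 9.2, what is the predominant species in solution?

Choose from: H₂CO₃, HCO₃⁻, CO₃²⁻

pKa₁ = 6.37, pKa₂ = 10.24. For a polyprotic acid the predominant species crosses at each pKa: below pKa_n the protonated form dominates, above it the deprotonated form does. At pH = 9.2, the predominant species is HCO₃⁻.

HCO₃⁻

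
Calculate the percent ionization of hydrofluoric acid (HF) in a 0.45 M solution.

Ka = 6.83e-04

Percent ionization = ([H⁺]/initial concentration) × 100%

Using Ka equilibrium: x² + Ka×x - Ka×C = 0. Solving: [H⁺] = 1.7193e-02. Percent = (1.7193e-02/0.45) × 100

Percent ionization = 3.82%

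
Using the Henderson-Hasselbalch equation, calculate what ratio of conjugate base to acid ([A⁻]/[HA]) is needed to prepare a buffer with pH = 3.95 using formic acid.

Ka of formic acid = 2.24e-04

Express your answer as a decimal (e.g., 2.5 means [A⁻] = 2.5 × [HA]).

pKa = -log(2.24e-04) = 3.6498. pH = pKa + log([A⁻]/[HA]), so log([A⁻]/[HA]) = pH − pKa = 3.95 − 3.6498 = 0.3002. [A⁻]/[HA] = 10^(0.3002) = 2.00

[A⁻]/[HA] = 2.00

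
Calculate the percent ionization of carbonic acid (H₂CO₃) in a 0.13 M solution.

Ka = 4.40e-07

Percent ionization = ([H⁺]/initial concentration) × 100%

Using Ka equilibrium: x² + Ka×x - Ka×C = 0. Solving: [H⁺] = 2.3895e-04. Percent = (2.3895e-04/0.13) × 100

Percent ionization = 0.184%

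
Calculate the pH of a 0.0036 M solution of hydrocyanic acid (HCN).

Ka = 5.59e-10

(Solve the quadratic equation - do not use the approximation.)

x² + Ka×x - Ka×C = 0. Using quadratic formula: [H⁺] = 1.4183e-06

pH = 5.85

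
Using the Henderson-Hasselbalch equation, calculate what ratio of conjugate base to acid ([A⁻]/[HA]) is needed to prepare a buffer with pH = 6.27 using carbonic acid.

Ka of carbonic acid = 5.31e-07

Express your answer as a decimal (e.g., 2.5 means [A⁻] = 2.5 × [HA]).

pKa = -log(5.31e-07) = 6.2749. pH = pKa + log([A⁻]/[HA]), so log([A⁻]/[HA]) = pH − pKa = 6.27 − 6.2749 = -0.0049. [A⁻]/[HA] = 10^(-0.0049) = 0.989

[A⁻]/[HA] = 0.989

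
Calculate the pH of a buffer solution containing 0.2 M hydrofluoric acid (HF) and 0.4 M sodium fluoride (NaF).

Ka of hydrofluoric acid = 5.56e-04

pKa = -log(5.56e-04) = 3.25. pH = pKa + log([A⁻]/[HA]) = 3.25 + log(0.4/0.2)

pH = 3.56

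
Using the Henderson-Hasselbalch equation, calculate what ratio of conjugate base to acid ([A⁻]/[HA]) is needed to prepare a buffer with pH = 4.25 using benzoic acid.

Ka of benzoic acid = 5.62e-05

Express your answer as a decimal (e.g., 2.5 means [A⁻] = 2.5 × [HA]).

pKa = -log(5.62e-05) = 4.2503. pH = pKa + log([A⁻]/[HA]), so log([A⁻]/[HA]) = pH − pKa = 4.25 − 4.2503 = -0.0003. [A⁻]/[HA] = 10^(-0.0003) = 0.999

[A⁻]/[HA] = 0.999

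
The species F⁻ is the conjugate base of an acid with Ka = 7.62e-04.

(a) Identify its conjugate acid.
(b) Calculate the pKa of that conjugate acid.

(a) The conjugate acid is formed by adding one H⁺ to F⁻, giving HF. (b) pKa = -log(Ka) = -log(7.62e-04) = 3.12.

Conjugate acid: HF; pK_a = 3.12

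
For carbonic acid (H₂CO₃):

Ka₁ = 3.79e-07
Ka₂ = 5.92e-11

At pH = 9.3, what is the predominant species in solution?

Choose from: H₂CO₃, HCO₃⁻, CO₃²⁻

pKa₁ = 6.42, pKa₂ = 10.23. For a polyprotic acid the predominant species crosses at each pKa: below pKa_n the protonated form dominates, above it the deprotonated form does. At pH = 9.3, the predominant species is HCO₃⁻.

HCO₃⁻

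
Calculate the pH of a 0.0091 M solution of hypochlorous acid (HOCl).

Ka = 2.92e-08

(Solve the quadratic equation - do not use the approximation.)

x² + Ka×x - Ka×C = 0. Using quadratic formula: [H⁺] = 1.6286e-05

pH = 4.79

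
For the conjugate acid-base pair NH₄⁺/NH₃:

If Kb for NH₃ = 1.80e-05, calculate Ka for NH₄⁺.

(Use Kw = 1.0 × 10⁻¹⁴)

For a conjugate pair Ka × Kb = Kw, so Ka = Kw/Kb = 1.0 × 10⁻¹⁴ / 1.80e-05 = 5.56e-10.

K_a = 5.56e-10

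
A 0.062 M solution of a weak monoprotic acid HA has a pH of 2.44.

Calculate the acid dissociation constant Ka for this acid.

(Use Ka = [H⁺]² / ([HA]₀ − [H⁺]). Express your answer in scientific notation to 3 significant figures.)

[H⁺] = 10^(−pH) = 10^(−2.44) = 3.631e-03 M. For HA ⇌ H⁺ + A⁻, Ka = [H⁺][A⁻]/[HA] = [H⁺]² / ([HA]₀ − [H⁺]) = (3.631e-03)² / (0.062 − 3.631e-03) = 2.26e-04.

K_a = 2.26e-04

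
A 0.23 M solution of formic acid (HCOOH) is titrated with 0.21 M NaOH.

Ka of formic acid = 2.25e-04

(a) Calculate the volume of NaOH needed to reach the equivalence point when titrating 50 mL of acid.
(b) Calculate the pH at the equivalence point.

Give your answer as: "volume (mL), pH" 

moles acid = 0.23 × 50/1000 = 0.0115 mol; V_base = moles/0.21 × 1000 = 54.8 mL. At equivalence only the conjugate base is present: [A⁻] = 0.0115/0.105 = 1.0977e-01 M. Kb = Kw/Ka = 4.44e-11; [OH⁻] = √(Kb × [A⁻]) = 2.2088e-06; pOH = 5.66; pH = 14 - pOH = 8.34.

V = 54.8 mL, pH = 8.34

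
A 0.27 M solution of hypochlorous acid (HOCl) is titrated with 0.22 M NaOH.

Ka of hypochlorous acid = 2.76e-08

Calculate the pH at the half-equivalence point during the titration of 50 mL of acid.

At half-equivalence [HA] = [A⁻], so Henderson-Hasselbalch gives pH = pKa = -log(2.76e-08) = 7.56.

pH = pKa = 7.56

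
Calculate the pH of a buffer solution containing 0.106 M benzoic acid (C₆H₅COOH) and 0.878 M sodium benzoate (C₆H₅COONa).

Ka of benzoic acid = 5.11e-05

pKa = -log(5.11e-05) = 4.29. pH = pKa + log([A⁻]/[HA]) = 4.29 + log(0.878/0.106)

pH = 5.21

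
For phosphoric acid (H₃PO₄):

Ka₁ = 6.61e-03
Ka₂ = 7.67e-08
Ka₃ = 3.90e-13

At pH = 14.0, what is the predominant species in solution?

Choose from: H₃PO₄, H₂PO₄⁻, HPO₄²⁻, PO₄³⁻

pKa₁ = 2.18, pKa₂ = 7.12, pKa₃ = 12.41. For a polyprotic acid the predominant species crosses at each pKa: below pKa_n the protonated form dominates, above it the deprotonated form does. At pH = 14.0, the predominant species is PO₄³⁻.

PO₄³⁻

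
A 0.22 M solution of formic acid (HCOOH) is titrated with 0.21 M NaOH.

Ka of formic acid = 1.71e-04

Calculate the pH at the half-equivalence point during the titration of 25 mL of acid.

At half-equivalence [HA] = [A⁻], so Henderson-Hasselbalch gives pH = pKa = -log(1.71e-04) = 3.77.

pH = pKa = 3.77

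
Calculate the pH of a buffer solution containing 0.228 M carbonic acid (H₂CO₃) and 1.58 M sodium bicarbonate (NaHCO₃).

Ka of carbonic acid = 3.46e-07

pKa = -log(3.46e-07) = 6.46. pH = pKa + log([A⁻]/[HA]) = 6.46 + log(1.58/0.228)

pH = 7.30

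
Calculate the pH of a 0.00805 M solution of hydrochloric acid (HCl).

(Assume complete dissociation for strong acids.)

[H⁺] = 0.00805 M for strong acid. pH = -log[H⁺] = -log(0.00805)

pH = 2.09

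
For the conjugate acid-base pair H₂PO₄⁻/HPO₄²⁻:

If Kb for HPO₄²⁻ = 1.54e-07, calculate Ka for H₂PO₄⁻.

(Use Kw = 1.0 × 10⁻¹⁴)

For a conjugate pair Ka × Kb = Kw, so Ka = Kw/Kb = 1.0 × 10⁻¹⁴ / 1.54e-07 = 6.49e-08.

K_a = 6.49e-08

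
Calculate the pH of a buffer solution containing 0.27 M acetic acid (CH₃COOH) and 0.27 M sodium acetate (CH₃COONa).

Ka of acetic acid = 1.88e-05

pKa = -log(1.88e-05) = 4.73. pH = pKa + log([A⁻]/[HA]) = 4.73 + log(0.27/0.27)

pH = 4.73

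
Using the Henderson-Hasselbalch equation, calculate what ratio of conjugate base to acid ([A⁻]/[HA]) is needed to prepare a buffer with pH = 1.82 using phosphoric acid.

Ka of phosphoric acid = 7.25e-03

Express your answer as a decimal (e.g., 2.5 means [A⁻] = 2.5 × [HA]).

pKa = -log(7.25e-03) = 2.1397. pH = pKa + log([A⁻]/[HA]), so log([A⁻]/[HA]) = pH − pKa = 1.82 − 2.1397 = -0.3197. [A⁻]/[HA] = 10^(-0.3197) = 0.479

[A⁻]/[HA] = 0.479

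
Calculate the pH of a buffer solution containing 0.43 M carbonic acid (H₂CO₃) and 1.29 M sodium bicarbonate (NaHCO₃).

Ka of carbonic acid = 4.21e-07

pKa = -log(4.21e-07) = 6.38. pH = pKa + log([A⁻]/[HA]) = 6.38 + log(1.29/0.43)

pH = 6.85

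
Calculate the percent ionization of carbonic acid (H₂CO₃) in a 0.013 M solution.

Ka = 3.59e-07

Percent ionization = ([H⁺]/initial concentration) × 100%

Using Ka equilibrium: x² + Ka×x - Ka×C = 0. Solving: [H⁺] = 6.8136e-05. Percent = (6.8136e-05/0.013) × 100

Percent ionization = 0.524%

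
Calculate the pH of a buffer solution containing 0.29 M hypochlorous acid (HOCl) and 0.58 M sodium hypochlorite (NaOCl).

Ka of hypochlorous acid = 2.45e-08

pKa = -log(2.45e-08) = 7.61. pH = pKa + log([A⁻]/[HA]) = 7.61 + log(0.58/0.29)

pH = 7.91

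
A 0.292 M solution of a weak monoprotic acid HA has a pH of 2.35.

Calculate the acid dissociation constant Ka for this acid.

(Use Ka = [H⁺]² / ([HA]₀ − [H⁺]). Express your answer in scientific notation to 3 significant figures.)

[H⁺] = 10^(−pH) = 10^(−2.35) = 4.467e-03 M. For HA ⇌ H⁺ + A⁻, Ka = [H⁺][A⁻]/[HA] = [H⁺]² / ([HA]₀ − [H⁺]) = (4.467e-03)² / (0.292 − 4.467e-03) = 6.94e-05.

K_a = 6.94e-05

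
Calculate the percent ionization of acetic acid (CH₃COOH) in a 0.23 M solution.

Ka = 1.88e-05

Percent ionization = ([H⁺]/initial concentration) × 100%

Using Ka equilibrium: x² + Ka×x - Ka×C = 0. Solving: [H⁺] = 2.0700e-03. Percent = (2.0700e-03/0.23) × 100

Percent ionization = 0.9%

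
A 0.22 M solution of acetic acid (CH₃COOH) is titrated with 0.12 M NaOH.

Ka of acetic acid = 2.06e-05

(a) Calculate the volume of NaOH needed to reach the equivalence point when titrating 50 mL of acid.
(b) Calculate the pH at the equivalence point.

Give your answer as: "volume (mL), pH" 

moles acid = 0.22 × 50/1000 = 0.011 mol; V_base = moles/0.12 × 1000 = 91.7 mL. At equivalence only the conjugate base is present: [A⁻] = 0.011/0.142 = 7.7647e-02 M. Kb = Kw/Ka = 4.85e-10; [OH⁻] = √(Kb × [A⁻]) = 6.1394e-06; pOH = 5.21; pH = 14 - pOH = 8.79.

V = 91.7 mL, pH = 8.79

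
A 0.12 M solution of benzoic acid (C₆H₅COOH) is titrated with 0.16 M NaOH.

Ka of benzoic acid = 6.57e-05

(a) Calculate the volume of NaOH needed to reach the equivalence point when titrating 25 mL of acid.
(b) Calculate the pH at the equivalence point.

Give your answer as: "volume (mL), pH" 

moles acid = 0.12 × 25/1000 = 0.003 mol; V_base = moles/0.16 × 1000 = 18.8 mL. At equivalence only the conjugate base is present: [A⁻] = 0.003/0.044 = 6.8571e-02 M. Kb = Kw/Ka = 1.52e-10; [OH⁻] = √(Kb × [A⁻]) = 3.2306e-06; pOH = 5.49; pH = 14 - pOH = 8.51.

V = 18.8 mL, pH = 8.51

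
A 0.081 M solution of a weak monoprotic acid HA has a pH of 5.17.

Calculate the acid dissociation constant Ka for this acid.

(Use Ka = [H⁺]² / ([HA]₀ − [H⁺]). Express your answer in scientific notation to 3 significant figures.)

[H⁺] = 10^(−pH) = 10^(−5.17) = 6.761e-06 M. For HA ⇌ H⁺ + A⁻, Ka = [H⁺][A⁻]/[HA] = [H⁺]² / ([HA]₀ − [H⁺]) = (6.761e-06)² / (0.081 − 6.761e-06) = 5.64e-10.

K_a = 5.64e-10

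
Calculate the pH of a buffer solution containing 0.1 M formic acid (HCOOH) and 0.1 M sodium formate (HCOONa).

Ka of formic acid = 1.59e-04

pKa = -log(1.59e-04) = 3.80. pH = pKa + log([A⁻]/[HA]) = 3.80 + log(0.1/0.1)

pH = 3.80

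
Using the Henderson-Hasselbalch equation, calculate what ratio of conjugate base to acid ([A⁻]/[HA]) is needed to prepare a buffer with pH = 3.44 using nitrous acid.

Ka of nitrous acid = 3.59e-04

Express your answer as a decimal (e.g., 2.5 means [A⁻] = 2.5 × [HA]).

pKa = -log(3.59e-04) = 3.4449. pH = pKa + log([A⁻]/[HA]), so log([A⁻]/[HA]) = pH − pKa = 3.44 − 3.4449 = -0.0049. [A⁻]/[HA] = 10^(-0.0049) = 0.989

[A⁻]/[HA] = 0.989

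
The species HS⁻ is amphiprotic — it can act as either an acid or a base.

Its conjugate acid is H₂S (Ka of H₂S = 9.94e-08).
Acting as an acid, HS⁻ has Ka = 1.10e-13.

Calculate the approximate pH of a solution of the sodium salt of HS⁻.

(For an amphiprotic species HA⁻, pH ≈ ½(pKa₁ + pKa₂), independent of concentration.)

pKa₁ = -log(9.94e-08) = 7.00; pKa₂ = -log(1.10e-13) = 12.96. For an amphiprotic species, pH ≈ ½(pKa₁ + pKa₂) = ½(7.00 + 12.96) = 9.98.

pH = 9.98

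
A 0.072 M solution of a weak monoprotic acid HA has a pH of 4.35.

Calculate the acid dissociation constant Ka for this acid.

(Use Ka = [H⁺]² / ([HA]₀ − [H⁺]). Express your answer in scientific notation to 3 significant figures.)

[H⁺] = 10^(−pH) = 10^(−4.35) = 4.467e-05 M. For HA ⇌ H⁺ + A⁻, Ka = [H⁺][A⁻]/[HA] = [H⁺]² / ([HA]₀ − [H⁺]) = (4.467e-05)² / (0.072 − 4.467e-05) = 2.77e-08.

K_a = 2.77e-08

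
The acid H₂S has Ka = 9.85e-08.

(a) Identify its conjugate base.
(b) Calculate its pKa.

(a) The conjugate base is formed by removing one H⁺ from H₂S, giving HS⁻. (b) pKa = -log(Ka) = -log(9.85e-08) = 7.01.

Conjugate base: HS⁻; pK_a = 7.01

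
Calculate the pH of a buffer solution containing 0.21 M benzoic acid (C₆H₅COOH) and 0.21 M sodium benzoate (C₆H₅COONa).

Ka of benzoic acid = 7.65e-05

pKa = -log(7.65e-05) = 4.12. pH = pKa + log([A⁻]/[HA]) = 4.12 + log(0.21/0.21)

pH = 4.12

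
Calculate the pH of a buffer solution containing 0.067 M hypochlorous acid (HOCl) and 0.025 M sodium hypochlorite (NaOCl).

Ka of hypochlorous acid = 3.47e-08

pKa = -log(3.47e-08) = 7.46. pH = pKa + log([A⁻]/[HA]) = 7.46 + log(0.025/0.067)

pH = 7.03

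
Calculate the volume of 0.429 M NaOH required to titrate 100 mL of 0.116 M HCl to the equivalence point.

At equivalence: moles acid = moles base. moles HCl = 0.116 × 100/1000 = 0.0116 mol. V_base = moles / 0.429 × 1000 = 27.0 mL.

V_{base} = 27.0 mL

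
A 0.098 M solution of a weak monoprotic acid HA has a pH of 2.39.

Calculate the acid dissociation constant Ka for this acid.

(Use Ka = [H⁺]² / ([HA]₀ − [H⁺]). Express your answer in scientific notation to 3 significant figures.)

[H⁺] = 10^(−pH) = 10^(−2.39) = 4.074e-03 M. For HA ⇌ H⁺ + A⁻, Ka = [H⁺][A⁻]/[HA] = [H⁺]² / ([HA]₀ − [H⁺]) = (4.074e-03)² / (0.098 − 4.074e-03) = 1.77e-04.

K_a = 1.77e-04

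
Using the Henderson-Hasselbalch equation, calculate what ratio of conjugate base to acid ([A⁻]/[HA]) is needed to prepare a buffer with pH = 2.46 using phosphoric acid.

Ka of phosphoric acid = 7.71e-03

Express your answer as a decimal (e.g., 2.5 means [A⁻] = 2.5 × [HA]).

pKa = -log(7.71e-03) = 2.1129. pH = pKa + log([A⁻]/[HA]), so log([A⁻]/[HA]) = pH − pKa = 2.46 − 2.1129 = 0.3471. [A⁻]/[HA] = 10^(0.3471) = 2.22

[A⁻]/[HA] = 2.22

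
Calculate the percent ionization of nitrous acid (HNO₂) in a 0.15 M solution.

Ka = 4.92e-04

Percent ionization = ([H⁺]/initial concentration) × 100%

Using Ka equilibrium: x² + Ka×x - Ka×C = 0. Solving: [H⁺] = 8.3482e-03. Percent = (8.3482e-03/0.15) × 100

Percent ionization = 5.57%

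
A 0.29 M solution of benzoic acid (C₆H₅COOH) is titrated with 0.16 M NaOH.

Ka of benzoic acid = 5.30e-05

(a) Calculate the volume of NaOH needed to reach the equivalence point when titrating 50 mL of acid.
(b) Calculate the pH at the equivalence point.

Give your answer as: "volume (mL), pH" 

moles acid = 0.29 × 50/1000 = 0.0145 mol; V_base = moles/0.16 × 1000 = 90.6 mL. At equivalence only the conjugate base is present: [A⁻] = 0.0145/0.141 = 1.0311e-01 M. Kb = Kw/Ka = 1.89e-10; [OH⁻] = √(Kb × [A⁻]) = 4.4108e-06; pOH = 5.36; pH = 14 - pOH = 8.64.

V = 90.6 mL, pH = 8.64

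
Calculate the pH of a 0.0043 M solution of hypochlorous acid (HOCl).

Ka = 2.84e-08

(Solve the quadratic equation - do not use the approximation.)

x² + Ka×x - Ka×C = 0. Using quadratic formula: [H⁺] = 1.1037e-05

pH = 4.96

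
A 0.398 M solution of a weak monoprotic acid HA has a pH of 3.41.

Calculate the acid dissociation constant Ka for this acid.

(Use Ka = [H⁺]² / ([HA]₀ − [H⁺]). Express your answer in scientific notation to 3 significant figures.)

[H⁺] = 10^(−pH) = 10^(−3.41) = 3.890e-04 M. For HA ⇌ H⁺ + A⁻, Ka = [H⁺][A⁻]/[HA] = [H⁺]² / ([HA]₀ − [H⁺]) = (3.890e-04)² / (0.398 − 3.890e-04) = 3.81e-07.

K_a = 3.81e-07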